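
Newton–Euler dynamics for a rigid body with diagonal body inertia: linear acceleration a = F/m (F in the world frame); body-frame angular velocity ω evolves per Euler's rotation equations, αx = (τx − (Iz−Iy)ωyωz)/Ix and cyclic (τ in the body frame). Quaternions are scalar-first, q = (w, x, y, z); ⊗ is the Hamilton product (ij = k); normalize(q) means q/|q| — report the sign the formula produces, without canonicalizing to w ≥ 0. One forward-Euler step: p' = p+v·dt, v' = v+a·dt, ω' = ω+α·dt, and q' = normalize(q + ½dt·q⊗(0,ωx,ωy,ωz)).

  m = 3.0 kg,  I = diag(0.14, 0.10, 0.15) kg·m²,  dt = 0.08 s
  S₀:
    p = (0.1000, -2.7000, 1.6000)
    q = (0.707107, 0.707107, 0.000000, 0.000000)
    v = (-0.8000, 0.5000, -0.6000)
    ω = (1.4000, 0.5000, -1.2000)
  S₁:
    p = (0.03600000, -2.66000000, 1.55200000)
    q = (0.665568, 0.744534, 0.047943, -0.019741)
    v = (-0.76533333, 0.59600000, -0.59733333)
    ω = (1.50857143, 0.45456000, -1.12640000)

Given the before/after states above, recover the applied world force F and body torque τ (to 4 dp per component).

Δω = ω₁−ω₀ = (0.10857143, -0.04544000, 0.07360000)
precession coupling = (-0.0300, 0.0168, -0.0280)
τ = I·(Δω/dt) + ω₀×(Iω₀) = (0.1600, -0.0400, 0.1100)
v₁ − v₀ = (0.03466667, 0.09600000, 0.00266667)
F = m·Δv/dt = (1.3000, 3.6000, 0.1000)

F = (1.3000, 3.6000, 0.1000)
τ = (0.1600, -0.0400, 0.1100)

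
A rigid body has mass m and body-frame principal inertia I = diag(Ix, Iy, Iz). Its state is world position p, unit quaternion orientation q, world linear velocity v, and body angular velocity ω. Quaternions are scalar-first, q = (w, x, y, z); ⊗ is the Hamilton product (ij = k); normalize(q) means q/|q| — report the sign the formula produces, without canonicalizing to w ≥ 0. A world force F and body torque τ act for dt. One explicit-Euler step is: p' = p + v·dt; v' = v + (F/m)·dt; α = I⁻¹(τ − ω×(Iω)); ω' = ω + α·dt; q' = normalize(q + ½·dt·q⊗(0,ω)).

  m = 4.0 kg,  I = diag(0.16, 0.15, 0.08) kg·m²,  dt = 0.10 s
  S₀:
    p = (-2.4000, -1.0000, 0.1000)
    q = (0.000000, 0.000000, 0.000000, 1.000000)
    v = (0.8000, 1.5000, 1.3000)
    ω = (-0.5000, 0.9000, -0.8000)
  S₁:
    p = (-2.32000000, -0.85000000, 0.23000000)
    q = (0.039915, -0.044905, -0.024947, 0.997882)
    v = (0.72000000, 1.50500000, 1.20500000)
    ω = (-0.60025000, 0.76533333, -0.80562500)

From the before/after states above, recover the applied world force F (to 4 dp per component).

Δv = v₁−v₀ = (-0.08000000, 0.00500000, -0.09500000)
m·(v₁−v₀)/dt = (-3.2000, 0.2000, -3.8000)

F = (-3.2000, 0.2000, -3.8000)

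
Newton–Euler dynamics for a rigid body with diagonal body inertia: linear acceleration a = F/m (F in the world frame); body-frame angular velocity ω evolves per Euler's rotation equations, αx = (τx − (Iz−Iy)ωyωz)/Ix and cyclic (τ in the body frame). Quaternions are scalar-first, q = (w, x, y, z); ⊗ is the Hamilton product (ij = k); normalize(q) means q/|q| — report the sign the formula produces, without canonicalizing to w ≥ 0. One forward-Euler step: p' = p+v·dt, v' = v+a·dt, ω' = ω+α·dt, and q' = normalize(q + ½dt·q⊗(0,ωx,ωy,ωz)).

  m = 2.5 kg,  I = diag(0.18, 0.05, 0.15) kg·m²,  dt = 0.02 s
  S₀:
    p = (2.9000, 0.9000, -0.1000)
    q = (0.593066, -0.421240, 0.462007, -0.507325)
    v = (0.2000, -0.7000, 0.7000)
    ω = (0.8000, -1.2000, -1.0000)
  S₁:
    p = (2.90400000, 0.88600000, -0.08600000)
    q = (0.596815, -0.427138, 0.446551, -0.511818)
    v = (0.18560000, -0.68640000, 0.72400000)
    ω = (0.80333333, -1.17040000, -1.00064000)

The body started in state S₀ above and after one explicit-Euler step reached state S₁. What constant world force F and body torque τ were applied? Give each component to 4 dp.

ω₁ − ω₀ = (0.00333333, 0.02960000, -0.00064000)
ω₀×(Iω₀) = (0.1200, -0.0240, 0.1248)
applied torque τ = (0.1500, 0.0500, 0.1200)
velocity change Δv = (-0.01440000, 0.01360000, 0.02400000)
F = m·Δv/dt = (-1.8000, 1.7000, 3.0000)

F = (-1.8000, 1.7000, 3.0000)
τ = (0.1500, 0.0500, 0.1200)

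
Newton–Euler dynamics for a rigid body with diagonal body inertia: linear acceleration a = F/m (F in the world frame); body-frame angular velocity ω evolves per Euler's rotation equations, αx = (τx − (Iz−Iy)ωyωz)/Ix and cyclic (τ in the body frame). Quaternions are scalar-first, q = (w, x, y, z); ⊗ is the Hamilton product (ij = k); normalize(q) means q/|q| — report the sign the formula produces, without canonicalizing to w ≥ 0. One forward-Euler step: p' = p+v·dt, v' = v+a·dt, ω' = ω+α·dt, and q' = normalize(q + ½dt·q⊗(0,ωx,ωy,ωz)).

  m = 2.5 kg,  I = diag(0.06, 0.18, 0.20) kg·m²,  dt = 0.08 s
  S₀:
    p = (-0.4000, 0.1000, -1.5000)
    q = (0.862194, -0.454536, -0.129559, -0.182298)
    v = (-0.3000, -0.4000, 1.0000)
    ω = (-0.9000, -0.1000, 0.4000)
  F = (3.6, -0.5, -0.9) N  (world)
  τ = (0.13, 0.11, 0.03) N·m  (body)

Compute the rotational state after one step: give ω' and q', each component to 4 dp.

angular accel α = (2.1800, 0.3311, 0.0960)
new body rate ω' = (-0.7256, -0.0735, 0.4077)
2q̇ = q⊗(0,ω) = (-0.3491191, -0.8460280, 0.2596632, 0.2737281)
q' = normalize(q + ½dt·q⊗(0,ω)) = (0.8476, -0.4880, -0.1191, -0.1712)

ω' = (-0.7256, -0.0735, 0.4077)
q' = (0.8476, -0.4880, -0.1191, -0.1712)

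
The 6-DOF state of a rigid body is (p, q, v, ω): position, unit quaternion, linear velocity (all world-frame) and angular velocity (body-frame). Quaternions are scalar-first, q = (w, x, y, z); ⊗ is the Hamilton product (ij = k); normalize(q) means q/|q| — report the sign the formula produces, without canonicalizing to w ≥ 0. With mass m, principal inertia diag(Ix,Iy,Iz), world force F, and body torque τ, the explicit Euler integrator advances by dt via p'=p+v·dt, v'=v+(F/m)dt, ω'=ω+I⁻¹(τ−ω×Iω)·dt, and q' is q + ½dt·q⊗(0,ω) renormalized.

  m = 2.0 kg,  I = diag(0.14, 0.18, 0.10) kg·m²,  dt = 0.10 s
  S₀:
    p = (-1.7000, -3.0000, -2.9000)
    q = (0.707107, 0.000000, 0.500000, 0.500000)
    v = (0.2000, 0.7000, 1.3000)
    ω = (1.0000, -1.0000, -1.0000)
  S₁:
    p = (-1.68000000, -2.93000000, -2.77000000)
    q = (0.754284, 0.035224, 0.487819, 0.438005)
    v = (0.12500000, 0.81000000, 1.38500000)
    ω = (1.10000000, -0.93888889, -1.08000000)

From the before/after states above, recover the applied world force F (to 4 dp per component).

v₁ − v₀ = (-0.07500000, 0.11000000, 0.08500000)
applied force F = (-1.5000, 2.2000, 1.7000)

F = (-1.5000, 2.2000, 1.7000)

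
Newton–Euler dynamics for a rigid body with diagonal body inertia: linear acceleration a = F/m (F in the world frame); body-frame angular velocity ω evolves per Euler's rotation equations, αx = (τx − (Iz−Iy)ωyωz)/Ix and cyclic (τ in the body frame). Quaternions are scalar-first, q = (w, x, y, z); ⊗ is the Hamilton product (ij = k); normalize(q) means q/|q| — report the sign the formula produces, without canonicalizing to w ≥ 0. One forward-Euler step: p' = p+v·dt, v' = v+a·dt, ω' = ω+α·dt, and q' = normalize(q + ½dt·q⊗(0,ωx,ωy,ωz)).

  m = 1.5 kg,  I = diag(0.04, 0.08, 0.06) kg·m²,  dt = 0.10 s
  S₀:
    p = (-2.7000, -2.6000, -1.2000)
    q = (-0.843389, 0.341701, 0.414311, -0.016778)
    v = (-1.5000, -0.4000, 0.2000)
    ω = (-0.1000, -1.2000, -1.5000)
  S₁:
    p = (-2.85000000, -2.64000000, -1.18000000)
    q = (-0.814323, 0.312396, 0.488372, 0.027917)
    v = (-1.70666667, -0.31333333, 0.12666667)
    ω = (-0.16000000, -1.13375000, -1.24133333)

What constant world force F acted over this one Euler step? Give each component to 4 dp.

velocity change Δv = (-0.20666667, 0.08666667, -0.07333333)
F = m·Δv/dt = (-3.1000, 1.3000, -1.1000)

F = (-3.1000, 1.3000, -1.1000)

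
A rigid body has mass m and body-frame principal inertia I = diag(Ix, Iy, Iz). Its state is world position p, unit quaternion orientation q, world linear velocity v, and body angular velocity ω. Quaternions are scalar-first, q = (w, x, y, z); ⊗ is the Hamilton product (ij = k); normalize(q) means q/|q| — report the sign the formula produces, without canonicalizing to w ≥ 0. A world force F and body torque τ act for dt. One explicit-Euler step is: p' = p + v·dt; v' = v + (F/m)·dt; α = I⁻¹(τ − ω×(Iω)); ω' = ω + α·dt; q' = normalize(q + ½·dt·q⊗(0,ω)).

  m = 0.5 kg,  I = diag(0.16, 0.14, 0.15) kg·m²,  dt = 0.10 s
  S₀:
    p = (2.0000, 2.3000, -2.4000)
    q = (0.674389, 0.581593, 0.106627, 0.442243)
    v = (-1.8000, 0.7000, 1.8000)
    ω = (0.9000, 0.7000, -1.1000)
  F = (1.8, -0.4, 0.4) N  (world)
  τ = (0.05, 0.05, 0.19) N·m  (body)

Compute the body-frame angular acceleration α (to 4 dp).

α = (0.3606, 0.4279, 1.3507)

precession coupling ω×(Iω) = (-0.0077, -0.0099, -0.0126)
α = I⁻¹(τ − ω×Iω) = (0.3606, 0.4279, 1.3507)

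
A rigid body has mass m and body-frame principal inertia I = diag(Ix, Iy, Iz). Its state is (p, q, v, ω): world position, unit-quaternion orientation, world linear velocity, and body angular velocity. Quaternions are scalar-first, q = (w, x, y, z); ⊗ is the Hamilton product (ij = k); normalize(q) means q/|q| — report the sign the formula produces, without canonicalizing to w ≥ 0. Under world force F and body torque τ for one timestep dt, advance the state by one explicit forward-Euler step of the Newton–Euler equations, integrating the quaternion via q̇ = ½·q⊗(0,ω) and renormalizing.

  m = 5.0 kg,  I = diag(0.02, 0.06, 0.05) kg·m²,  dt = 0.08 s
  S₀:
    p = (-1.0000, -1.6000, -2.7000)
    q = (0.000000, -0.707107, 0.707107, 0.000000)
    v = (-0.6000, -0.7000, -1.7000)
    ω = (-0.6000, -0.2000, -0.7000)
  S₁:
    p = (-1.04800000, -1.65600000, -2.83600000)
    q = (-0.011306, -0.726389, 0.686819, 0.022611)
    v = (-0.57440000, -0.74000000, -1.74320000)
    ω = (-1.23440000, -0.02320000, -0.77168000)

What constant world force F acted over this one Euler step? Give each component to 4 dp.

F = (1.6000, -2.5000, -2.7000)

velocity change Δv = (0.02560000, -0.04000000, -0.04320000)
m·(v₁−v₀)/dt = (1.6000, -2.5000, -2.7000)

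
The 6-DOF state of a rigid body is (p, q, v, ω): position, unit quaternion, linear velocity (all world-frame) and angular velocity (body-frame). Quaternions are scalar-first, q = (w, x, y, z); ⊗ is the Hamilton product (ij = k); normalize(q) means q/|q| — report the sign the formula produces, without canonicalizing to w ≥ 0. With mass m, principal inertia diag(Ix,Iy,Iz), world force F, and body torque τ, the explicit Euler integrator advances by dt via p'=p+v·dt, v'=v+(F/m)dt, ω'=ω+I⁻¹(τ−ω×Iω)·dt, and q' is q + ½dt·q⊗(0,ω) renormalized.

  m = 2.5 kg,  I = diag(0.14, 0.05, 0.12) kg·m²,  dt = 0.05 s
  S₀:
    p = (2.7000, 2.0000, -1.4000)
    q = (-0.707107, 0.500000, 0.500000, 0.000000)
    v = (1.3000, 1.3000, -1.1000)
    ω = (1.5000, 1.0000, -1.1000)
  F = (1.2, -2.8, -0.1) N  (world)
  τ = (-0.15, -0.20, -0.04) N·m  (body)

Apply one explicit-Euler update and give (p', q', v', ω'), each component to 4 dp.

gyro term ω×Iω = (-0.0770, -0.0330, -0.1350)
angular accel α = (-0.5214, -3.3400, 0.7917)
ω' = ω + α·dt = (1.4739, 0.8330, -1.0604)
q⊗(0,ω) = (-1.2500000, -1.6106605, -0.1571070, 0.5278177)
updated quaternion q' = (-0.7373, 0.4591, 0.4954, 0.0132)
a = (0.4800, -1.1200, -0.0400)
p + v·dt = (2.7650, 2.0650, -1.4550)
v' = v + a·dt = (1.3240, 1.2440, -1.1020)

p' = (2.7650, 2.0650, -1.4550)
q' = (-0.7373, 0.4591, 0.4954, 0.0132)
v' = (1.3240, 1.2440, -1.1020)
ω' = (1.4739, 0.8330, -1.0604)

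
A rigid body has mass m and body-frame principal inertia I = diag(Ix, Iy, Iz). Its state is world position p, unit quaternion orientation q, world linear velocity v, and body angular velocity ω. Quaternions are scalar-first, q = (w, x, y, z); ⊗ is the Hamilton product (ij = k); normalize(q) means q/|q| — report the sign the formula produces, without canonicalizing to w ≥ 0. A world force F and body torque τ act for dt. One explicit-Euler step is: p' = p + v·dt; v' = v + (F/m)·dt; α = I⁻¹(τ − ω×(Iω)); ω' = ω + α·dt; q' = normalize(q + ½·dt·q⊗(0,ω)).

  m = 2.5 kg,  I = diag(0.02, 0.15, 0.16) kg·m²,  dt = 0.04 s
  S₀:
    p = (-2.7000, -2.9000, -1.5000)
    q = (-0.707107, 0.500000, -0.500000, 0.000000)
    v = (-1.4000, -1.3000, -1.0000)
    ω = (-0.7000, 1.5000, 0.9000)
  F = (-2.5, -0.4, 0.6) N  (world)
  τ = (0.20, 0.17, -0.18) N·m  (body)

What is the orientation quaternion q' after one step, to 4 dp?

2q̇ = q⊗(0,ω) = (1.1000000, 0.0449749, -1.5106605, -0.2363963)
q' = normalize(q + ½dt·q⊗(0,ω)) = (-0.6846, 0.5005, -0.5298, -0.0047)

q' = (-0.6846, 0.5005, -0.5298, -0.0047)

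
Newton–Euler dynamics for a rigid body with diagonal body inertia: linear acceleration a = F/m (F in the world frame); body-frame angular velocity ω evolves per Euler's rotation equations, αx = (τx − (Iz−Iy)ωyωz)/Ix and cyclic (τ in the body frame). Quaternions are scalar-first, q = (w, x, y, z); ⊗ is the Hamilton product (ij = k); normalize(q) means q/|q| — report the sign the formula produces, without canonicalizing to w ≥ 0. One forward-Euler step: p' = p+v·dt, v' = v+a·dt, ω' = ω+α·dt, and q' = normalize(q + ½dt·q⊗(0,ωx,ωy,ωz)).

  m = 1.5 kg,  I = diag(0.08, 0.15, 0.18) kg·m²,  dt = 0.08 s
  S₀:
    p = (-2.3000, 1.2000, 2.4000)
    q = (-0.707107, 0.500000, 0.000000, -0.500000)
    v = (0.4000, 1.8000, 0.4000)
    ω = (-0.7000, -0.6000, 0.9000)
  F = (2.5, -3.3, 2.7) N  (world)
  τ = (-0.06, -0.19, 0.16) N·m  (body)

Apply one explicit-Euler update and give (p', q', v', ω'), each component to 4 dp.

p' = (-2.2680, 1.3440, 2.4320)
q' = (-0.6742, 0.5071, 0.0130, -0.5367)
v' = (0.5333, 1.6240, 0.5440)
ω' = (-0.7438, -0.7349, 0.9580)

precession coupling ω×(Iω) = (-0.0162, 0.0630, 0.0294)
angular accel α = (-0.5475, -1.6867, 0.7256)
ω + α·dt = (-0.7438, -0.7349, 0.9580)
Hamilton product q⊗(0,ω) = (0.8000000, 0.1949749, 0.3242642, -0.9363963)
q + ½dt·q⊗(0,ω), renormalized = (-0.6742, 0.5071, 0.0130, -0.5367)
p' = p + v·dt = (-2.2680, 1.3440, 2.4320)
v + (F/m)dt = (0.5333, 1.6240, 0.5440)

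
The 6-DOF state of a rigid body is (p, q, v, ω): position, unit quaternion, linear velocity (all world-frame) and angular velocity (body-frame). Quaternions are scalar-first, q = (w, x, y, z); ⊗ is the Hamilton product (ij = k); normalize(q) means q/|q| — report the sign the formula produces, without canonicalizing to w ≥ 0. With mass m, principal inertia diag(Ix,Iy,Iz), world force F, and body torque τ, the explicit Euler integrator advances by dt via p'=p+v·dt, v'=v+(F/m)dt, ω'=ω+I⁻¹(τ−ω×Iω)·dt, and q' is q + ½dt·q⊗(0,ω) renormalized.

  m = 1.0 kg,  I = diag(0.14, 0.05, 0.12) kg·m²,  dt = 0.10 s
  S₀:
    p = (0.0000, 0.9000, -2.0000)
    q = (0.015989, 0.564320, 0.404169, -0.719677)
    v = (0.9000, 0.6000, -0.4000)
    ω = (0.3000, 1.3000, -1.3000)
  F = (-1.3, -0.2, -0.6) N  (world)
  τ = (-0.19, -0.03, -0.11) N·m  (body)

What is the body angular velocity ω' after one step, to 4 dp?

ω' = (0.2488, 1.2556, -1.3624)

(τ − ω×Iω)/I = (-0.5121, -0.4440, -0.6242)
ω' = ω + α·dt = (0.2488, 1.2556, -1.3624)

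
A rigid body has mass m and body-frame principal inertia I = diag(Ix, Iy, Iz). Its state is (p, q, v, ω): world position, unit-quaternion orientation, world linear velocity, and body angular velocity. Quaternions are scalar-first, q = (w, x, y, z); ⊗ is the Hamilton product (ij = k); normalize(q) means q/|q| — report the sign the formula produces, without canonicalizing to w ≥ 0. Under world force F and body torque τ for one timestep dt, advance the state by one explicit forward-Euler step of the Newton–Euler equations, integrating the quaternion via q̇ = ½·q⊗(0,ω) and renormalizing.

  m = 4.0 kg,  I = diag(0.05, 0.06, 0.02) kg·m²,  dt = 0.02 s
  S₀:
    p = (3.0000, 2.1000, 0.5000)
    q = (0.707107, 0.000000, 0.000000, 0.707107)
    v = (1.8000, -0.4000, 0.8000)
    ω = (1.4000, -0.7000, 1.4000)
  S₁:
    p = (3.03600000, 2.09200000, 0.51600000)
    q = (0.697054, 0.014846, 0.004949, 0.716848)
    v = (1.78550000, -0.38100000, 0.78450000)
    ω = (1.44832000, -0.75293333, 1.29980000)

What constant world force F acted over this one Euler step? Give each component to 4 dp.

F = (-2.9000, 3.8000, -3.1000)

velocity change Δv = (-0.01450000, 0.01900000, -0.01550000)
F = m·Δv/dt = (-2.9000, 3.8000, -3.1000)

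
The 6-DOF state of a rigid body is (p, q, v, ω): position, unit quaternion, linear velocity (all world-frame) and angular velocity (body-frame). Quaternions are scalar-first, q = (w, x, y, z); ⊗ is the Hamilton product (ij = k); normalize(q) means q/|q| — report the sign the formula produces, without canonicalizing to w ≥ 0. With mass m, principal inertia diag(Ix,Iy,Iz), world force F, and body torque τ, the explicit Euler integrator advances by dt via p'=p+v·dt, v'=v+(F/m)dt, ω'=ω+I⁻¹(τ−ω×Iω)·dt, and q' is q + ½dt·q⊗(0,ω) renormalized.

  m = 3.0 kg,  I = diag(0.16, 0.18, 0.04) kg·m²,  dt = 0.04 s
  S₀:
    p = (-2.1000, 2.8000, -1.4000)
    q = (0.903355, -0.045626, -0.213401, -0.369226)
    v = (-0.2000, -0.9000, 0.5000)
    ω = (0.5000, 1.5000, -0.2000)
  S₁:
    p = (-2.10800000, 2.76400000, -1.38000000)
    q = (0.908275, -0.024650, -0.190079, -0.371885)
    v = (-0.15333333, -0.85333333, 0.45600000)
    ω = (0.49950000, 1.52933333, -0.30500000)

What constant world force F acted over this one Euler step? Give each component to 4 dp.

v₁ − v₀ = (0.04666667, 0.04666667, -0.04400000)
m·(v₁−v₀)/dt = (3.5000, 3.5000, -3.3000)

F = (3.5000, 3.5000, -3.3000)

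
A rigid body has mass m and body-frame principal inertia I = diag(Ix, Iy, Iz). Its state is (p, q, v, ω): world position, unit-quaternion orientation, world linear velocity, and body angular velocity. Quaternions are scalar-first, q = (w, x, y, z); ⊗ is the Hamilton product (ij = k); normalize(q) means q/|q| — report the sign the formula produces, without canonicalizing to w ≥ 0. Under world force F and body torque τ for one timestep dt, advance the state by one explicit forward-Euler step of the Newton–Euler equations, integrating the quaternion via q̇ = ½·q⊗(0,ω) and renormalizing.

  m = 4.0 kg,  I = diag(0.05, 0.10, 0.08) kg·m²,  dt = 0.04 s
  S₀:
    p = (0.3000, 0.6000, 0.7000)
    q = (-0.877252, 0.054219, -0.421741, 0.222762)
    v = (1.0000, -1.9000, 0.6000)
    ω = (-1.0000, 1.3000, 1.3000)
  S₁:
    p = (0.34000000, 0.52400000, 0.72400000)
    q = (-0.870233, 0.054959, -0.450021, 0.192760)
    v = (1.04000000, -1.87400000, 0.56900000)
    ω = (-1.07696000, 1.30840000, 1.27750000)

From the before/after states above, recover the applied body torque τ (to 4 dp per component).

τ = (-0.1300, 0.0600, -0.1100)

Δω = ω₁−ω₀ = (-0.07696000, 0.00840000, -0.02250000)
gyro term ω₀×Iω₀ = (-0.0338, 0.0390, -0.0650)
applied torque τ = (-0.1300, 0.0600, -0.1100)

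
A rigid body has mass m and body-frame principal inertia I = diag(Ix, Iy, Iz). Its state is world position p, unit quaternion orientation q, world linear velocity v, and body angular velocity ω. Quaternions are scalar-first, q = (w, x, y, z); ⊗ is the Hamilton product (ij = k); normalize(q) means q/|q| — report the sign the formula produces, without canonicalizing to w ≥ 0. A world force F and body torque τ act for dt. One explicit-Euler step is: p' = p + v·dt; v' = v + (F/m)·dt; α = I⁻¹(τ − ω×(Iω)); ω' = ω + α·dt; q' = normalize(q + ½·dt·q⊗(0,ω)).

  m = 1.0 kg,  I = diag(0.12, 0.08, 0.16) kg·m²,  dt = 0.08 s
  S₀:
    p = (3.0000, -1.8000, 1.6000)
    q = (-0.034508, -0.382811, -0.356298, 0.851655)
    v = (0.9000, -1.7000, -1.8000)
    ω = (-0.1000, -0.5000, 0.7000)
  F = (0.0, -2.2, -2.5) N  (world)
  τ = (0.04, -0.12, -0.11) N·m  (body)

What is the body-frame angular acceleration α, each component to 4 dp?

ω×(Iω) gyroscopic = (-0.0280, 0.0028, -0.0020)
α = I⁻¹(τ − ω×Iω) = (0.5667, -1.5350, -0.6750)

α = (0.5667, -1.5350, -0.6750)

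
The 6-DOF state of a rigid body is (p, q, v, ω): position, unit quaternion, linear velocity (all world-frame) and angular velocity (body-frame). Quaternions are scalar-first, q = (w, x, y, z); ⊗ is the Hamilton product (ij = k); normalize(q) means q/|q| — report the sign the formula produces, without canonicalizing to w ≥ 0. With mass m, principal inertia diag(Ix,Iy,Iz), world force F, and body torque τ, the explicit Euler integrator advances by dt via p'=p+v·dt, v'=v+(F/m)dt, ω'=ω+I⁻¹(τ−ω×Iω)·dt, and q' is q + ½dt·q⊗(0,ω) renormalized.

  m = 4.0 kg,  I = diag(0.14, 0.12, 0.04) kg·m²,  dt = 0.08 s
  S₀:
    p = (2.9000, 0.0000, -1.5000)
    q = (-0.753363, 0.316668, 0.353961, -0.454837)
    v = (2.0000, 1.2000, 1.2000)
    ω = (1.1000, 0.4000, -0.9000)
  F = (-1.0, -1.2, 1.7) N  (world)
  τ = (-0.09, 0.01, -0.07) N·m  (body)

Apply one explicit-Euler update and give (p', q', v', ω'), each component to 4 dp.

angular accel α = (-0.8486, 0.9083, -1.5300)
ω' = ω + α·dt = (1.0321, 0.4727, -1.0224)
Hamilton product q⊗(0,ω) = (-0.8992725, -0.9653294, -0.5166647, 0.4153368)
q' = normalize(q + ½dt·q⊗(0,ω)) = (-0.7880, 0.2776, 0.3327, -0.4375)
new position p' = (3.0600, 0.0960, -1.4040)
v + (F/m)dt = (1.9800, 1.1760, 1.2340)

p' = (3.0600, 0.0960, -1.4040)
q' = (-0.7880, 0.2776, 0.3327, -0.4375)
v' = (1.9800, 1.1760, 1.2340)
ω' = (1.0321, 0.4727, -1.0224)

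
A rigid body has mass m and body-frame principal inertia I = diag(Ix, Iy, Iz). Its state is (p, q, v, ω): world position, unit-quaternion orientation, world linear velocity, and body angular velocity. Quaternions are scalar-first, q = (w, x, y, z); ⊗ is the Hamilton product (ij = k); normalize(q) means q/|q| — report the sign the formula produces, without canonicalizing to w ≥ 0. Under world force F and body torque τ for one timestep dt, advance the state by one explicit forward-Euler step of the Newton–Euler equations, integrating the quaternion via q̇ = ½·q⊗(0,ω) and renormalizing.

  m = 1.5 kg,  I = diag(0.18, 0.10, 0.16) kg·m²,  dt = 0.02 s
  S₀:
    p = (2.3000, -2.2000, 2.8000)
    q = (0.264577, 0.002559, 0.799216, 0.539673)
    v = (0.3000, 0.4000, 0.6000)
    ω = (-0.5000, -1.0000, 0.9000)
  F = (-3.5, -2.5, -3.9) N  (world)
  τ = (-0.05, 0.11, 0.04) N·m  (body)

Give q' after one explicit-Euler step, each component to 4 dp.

q' = (0.2677, 0.0138, 0.7938, 0.5460)

q⊗(0,ω) = (0.3147898, 1.1266789, -0.5367166, 0.6351683)
q + ½dt·q⊗(0,ω), renormalized = (0.2677, 0.0138, 0.7938, 0.5460)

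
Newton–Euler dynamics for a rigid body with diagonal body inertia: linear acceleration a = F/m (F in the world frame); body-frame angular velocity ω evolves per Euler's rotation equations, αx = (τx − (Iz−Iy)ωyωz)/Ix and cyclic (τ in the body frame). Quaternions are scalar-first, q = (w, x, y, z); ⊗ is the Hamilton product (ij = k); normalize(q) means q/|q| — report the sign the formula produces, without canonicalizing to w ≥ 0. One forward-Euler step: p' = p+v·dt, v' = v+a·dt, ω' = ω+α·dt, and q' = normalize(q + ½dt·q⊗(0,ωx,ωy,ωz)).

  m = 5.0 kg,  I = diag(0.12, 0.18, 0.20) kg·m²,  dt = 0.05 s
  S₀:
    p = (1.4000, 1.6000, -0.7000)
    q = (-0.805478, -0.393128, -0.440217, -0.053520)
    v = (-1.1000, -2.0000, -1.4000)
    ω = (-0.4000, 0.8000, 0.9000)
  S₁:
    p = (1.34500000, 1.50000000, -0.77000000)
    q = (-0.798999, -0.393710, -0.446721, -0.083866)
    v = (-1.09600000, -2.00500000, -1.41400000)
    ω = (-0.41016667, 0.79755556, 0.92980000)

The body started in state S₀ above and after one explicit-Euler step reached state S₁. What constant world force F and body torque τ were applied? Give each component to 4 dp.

ω₁ − ω₀ = (-0.01016667, -0.00244444, 0.02980000)
gyro term ω₀×Iω₀ = (0.0144, 0.0288, -0.0192)
applied torque τ = (-0.0100, 0.0200, 0.1000)
velocity change Δv = (0.00400000, -0.00500000, -0.01400000)
applied force F = (0.4000, -0.5000, -1.4000)

F = (0.4000, -0.5000, -1.4000)
τ = (-0.0100, 0.0200, 0.1000)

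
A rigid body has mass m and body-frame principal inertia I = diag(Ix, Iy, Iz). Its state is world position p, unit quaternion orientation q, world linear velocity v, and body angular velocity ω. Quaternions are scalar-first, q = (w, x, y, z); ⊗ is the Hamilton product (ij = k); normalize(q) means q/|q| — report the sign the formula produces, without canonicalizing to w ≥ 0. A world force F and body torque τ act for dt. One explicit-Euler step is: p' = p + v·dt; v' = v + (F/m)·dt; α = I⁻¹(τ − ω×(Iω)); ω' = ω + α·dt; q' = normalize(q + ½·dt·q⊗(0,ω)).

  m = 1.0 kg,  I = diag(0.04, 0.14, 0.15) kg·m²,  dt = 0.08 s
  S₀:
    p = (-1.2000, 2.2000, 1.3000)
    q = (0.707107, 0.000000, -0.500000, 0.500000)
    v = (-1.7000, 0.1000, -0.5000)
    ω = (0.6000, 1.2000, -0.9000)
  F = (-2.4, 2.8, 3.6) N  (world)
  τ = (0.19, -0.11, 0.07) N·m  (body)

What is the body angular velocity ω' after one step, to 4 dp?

ω×(Iω) gyroscopic = (-0.0108, 0.0594, 0.0720)
(τ − ω×Iω)/I = (5.0200, -1.2100, -0.0133)
ω + α·dt = (1.0016, 1.1032, -0.9011)

ω' = (1.0016, 1.1032, -0.9011)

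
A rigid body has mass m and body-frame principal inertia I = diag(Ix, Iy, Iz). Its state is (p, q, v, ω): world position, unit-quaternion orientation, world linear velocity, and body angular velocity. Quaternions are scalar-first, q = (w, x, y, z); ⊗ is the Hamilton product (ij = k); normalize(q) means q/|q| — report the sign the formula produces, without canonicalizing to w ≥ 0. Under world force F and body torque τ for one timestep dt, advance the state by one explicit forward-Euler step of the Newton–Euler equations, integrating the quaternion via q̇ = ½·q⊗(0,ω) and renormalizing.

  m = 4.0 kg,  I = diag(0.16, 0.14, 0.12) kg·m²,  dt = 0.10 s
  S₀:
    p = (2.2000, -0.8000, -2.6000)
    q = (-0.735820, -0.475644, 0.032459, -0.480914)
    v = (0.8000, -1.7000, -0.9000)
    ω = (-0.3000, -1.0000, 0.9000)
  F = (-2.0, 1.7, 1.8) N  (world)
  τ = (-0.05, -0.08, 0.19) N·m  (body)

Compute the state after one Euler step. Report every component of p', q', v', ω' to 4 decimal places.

linear accel F/m = (-0.5000, 0.4250, 0.4500)
new position p' = (2.2800, -0.9700, -2.6900)
v + (F/m)dt = (0.7500, -1.6575, -0.8550)
ω×(Iω) gyroscopic = (0.0180, -0.0108, -0.0060)
angular accel α = (-0.4250, -0.4943, 1.6333)
ω + α·dt = (-0.3425, -1.0494, 1.0633)
q⊗(0,ω) = (0.3225884, -0.2309549, 1.3081738, -0.1768563)
q' = normalize(q + ½dt·q⊗(0,ω)) = (-0.7180, -0.4860, 0.0976, -0.4886)

p' = (2.2800, -0.9700, -2.6900)
q' = (-0.7180, -0.4860, 0.0976, -0.4886)
v' = (0.7500, -1.6575, -0.8550)
ω' = (-0.3425, -1.0494, 1.0633)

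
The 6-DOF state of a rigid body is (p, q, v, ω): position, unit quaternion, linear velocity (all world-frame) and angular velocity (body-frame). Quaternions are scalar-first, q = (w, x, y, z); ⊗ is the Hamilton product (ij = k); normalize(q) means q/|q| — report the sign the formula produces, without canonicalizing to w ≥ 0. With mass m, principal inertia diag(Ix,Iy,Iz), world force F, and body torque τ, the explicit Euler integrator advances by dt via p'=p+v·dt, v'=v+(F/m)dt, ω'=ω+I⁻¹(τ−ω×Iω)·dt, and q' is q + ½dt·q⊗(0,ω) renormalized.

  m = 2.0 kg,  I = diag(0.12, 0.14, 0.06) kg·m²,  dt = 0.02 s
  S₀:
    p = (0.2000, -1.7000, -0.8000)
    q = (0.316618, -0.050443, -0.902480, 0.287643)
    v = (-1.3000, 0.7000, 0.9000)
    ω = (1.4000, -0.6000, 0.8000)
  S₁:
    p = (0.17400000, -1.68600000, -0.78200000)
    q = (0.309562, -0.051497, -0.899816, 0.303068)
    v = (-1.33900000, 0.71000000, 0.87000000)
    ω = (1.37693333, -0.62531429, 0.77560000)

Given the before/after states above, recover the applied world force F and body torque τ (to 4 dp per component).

ω₁ − ω₀ = (-0.02306667, -0.02531429, -0.02440000)
ω₀×(Iω₀) = (0.0384, 0.0672, -0.0168)
I·α + gyro = (-0.1000, -0.1100, -0.0900)
Δv = v₁−v₀ = (-0.03900000, 0.01000000, -0.03000000)
m·(v₁−v₀)/dt = (-3.9000, 1.0000, -3.0000)

F = (-3.9000, 1.0000, -3.0000)
τ = (-0.1000, -0.1100, -0.0900)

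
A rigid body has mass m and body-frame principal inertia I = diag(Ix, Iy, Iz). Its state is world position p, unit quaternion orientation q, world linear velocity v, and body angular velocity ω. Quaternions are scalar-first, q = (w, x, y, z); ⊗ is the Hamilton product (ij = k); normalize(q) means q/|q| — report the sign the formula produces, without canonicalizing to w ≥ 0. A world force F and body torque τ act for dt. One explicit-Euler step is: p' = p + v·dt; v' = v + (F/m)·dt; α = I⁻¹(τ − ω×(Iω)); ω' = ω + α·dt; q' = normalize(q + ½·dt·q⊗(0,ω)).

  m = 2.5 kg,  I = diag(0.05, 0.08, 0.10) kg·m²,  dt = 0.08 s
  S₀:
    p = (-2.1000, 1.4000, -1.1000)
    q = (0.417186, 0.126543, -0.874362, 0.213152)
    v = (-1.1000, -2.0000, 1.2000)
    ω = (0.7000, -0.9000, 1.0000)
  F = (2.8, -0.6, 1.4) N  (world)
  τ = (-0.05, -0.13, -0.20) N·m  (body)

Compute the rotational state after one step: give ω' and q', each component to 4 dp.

ω' = (0.6488, -0.9950, 0.8551)
q' = (0.3730, 0.1107, -0.8868, 0.2493)

gyro term ω×Iω = (-0.0180, -0.0350, -0.0189)
α = I⁻¹(τ − ω×Iω) = (-0.6400, -1.1875, -1.8110)
ω' = ω + α·dt = (0.6488, -0.9950, 0.8551)
Hamilton product q⊗(0,ω) = (-1.0886579, -0.3904950, -0.3528040, 0.9153507)
updated quaternion q' = (0.3730, 0.1107, -0.8868, 0.2493)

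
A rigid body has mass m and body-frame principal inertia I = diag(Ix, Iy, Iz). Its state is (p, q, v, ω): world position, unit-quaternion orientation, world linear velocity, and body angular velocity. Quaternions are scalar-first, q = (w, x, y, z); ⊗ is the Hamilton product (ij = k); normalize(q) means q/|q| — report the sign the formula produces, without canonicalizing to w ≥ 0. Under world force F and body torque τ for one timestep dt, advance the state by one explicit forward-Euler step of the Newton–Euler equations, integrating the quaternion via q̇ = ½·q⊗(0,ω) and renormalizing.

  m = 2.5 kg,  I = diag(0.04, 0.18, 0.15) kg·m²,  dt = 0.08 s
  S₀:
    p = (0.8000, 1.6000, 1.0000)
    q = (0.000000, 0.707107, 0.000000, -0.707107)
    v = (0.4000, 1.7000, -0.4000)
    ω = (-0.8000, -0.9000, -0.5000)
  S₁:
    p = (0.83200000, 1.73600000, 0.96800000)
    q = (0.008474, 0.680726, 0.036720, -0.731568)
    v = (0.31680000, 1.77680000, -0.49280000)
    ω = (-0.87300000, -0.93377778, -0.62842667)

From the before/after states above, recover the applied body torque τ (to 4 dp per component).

τ = (-0.0500, -0.1200, -0.1400)

rate change Δω = (-0.07300000, -0.03377778, -0.12842667)
applied torque τ = (-0.0500, -0.1200, -0.1400)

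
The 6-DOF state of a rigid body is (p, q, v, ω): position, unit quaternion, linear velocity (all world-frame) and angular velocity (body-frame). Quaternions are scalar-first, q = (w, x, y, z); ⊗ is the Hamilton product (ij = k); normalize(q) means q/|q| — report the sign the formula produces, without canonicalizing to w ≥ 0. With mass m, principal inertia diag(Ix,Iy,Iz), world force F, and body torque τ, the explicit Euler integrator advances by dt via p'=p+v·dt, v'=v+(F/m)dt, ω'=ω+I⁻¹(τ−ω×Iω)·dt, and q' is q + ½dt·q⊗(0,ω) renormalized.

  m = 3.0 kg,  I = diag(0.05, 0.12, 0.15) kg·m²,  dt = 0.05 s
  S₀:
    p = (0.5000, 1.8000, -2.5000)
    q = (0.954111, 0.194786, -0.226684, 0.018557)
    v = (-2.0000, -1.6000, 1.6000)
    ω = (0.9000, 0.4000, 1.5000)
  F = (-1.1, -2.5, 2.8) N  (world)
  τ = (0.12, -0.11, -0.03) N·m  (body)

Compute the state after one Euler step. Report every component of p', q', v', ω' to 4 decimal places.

p' = (0.4000, 1.7200, -2.4200)
q' = (0.9503, 0.2074, -0.2238, 0.0613)
v' = (-2.0183, -1.6417, 1.6467)
ω' = (1.0020, 0.4104, 1.4816)

new position p' = (0.4000, 1.7200, -2.4200)
v' = v + a·dt = (-2.0183, -1.6417, 1.6467)
α = I⁻¹(τ − ω×Iω) = (2.0400, 0.2083, -0.3680)
new body rate ω' = (1.0020, 0.4104, 1.4816)
q⊗(0,ω) = (-0.1124693, 0.5112511, 0.1061667, 1.7130965)
q' = normalize(q + ½dt·q⊗(0,ω)) = (0.9503, 0.2074, -0.2238, 0.0613)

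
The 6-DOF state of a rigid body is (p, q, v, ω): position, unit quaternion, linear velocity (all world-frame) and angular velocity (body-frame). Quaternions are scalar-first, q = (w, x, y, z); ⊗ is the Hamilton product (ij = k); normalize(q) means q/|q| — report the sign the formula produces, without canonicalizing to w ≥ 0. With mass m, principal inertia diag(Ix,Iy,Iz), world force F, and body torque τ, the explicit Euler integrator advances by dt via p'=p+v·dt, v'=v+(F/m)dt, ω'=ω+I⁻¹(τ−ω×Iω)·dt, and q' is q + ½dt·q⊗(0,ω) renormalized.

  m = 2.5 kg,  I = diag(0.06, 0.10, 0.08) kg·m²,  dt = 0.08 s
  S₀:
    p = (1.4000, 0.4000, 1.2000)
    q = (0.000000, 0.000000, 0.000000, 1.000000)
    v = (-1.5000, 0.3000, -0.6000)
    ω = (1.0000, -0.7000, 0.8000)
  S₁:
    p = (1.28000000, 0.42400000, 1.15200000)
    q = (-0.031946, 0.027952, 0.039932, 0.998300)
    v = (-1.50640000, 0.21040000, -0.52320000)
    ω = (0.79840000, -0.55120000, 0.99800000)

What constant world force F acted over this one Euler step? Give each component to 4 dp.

F = (-0.2000, -2.8000, 2.4000)

velocity change Δv = (-0.00640000, -0.08960000, 0.07680000)
F = m·Δv/dt = (-0.2000, -2.8000, 2.4000)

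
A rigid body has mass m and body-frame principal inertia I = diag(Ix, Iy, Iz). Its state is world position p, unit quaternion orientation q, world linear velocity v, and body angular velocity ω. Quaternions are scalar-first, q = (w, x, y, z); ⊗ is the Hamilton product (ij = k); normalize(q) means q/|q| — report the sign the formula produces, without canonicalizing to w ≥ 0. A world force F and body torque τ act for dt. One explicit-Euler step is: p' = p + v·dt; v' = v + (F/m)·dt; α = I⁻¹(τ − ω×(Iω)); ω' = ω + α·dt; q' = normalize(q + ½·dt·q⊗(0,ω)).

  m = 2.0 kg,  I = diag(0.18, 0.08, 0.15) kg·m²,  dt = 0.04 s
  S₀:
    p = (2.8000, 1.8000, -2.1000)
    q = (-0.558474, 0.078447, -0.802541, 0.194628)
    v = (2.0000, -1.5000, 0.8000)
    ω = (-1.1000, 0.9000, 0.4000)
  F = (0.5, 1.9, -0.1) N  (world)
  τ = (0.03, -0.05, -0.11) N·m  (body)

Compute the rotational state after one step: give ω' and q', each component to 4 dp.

ω' = (-1.0989, 0.8816, 0.3443)
q' = (-0.5436, 0.0808, -0.8171, 0.1738)

gyro term ω×Iω = (0.0252, -0.0132, 0.0990)
angular accel α = (0.0267, -0.4600, -1.3933)
ω' = ω + α·dt = (-1.0989, 0.8816, 0.3443)
Hamilton product q⊗(0,ω) = (0.7307274, 0.1181398, -0.7480962, -1.0355824)
updated quaternion q' = (-0.5436, 0.0808, -0.8171, 0.1738)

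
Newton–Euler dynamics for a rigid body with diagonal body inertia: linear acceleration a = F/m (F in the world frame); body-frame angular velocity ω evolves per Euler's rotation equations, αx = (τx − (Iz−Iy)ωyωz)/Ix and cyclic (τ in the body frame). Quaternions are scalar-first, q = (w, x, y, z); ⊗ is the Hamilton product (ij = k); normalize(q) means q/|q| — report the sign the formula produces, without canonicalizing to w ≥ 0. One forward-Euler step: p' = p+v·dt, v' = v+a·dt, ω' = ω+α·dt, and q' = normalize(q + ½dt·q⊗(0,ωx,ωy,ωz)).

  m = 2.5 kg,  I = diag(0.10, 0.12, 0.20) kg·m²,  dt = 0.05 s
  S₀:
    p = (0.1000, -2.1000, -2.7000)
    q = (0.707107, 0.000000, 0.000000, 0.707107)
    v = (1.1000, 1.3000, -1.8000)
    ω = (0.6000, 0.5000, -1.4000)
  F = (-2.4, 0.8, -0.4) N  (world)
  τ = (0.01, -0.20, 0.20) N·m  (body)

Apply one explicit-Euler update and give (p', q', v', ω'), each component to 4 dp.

linear accel F/m = (-0.9600, 0.3200, -0.1600)
p + v·dt = (0.1550, -2.0350, -2.7900)
v' = v + a·dt = (1.0520, 1.3160, -1.8080)
ω×(Iω) gyroscopic = (-0.0560, 0.0840, 0.0060)
(τ − ω×Iω)/I = (0.6600, -2.3667, 0.9700)
ω + α·dt = (0.6330, 0.3817, -1.3515)
2q̇ = q⊗(0,ω) = (0.9899498, 0.0707107, 0.7778177, -0.9899498)
q' = normalize(q + ½dt·q⊗(0,ω)) = (0.7313, 0.0018, 0.0194, 0.6818)

p' = (0.1550, -2.0350, -2.7900)
q' = (0.7313, 0.0018, 0.0194, 0.6818)
v' = (1.0520, 1.3160, -1.8080)
ω' = (0.6330, 0.3817, -1.3515)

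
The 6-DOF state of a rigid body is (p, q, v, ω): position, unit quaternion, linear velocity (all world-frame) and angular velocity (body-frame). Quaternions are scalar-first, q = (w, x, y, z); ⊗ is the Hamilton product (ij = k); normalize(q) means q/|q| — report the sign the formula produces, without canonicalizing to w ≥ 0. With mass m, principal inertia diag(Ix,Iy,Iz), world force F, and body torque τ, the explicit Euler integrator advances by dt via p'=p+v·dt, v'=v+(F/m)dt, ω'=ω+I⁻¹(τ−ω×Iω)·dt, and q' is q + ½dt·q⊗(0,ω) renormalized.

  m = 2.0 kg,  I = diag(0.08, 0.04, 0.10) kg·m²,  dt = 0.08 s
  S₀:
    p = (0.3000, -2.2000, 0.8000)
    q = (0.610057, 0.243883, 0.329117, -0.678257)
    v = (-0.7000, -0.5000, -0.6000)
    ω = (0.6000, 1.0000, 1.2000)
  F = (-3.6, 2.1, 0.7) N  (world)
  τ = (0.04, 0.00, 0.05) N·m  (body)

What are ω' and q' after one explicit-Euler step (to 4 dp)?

ω' = (0.5680, 1.0288, 1.2592)
q' = (0.6222, 0.3008, 0.3248, -0.6457)

precession coupling ω×(Iω) = (0.0720, -0.0144, -0.0240)
angular accel α = (-0.4000, 0.3600, 0.7400)
ω + α·dt = (0.5680, 1.0288, 1.2592)
2q̇ = q⊗(0,ω) = (0.3384616, 1.4392316, -0.0895568, 0.7784812)
q + ½dt·q⊗(0,ω), renormalized = (0.6222, 0.3008, 0.3248, -0.6457)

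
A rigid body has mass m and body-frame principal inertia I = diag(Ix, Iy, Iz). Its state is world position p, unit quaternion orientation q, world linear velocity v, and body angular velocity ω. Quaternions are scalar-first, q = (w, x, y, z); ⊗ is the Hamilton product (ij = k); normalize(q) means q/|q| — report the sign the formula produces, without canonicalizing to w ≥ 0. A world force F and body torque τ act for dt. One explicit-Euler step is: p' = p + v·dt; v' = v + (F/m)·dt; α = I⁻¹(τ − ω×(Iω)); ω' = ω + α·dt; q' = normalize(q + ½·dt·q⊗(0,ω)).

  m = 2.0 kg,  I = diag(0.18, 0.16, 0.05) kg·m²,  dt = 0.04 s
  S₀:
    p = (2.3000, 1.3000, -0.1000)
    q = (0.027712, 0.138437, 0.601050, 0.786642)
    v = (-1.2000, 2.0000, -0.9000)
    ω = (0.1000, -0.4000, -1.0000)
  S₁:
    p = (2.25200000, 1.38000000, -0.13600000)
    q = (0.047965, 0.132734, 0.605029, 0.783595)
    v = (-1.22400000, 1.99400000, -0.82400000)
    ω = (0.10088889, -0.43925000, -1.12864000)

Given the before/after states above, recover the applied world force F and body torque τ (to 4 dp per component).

velocity change Δv = (-0.02400000, -0.00600000, 0.07600000)
F = m·Δv/dt = (-1.2000, -0.3000, 3.8000)
rate change Δω = (0.00088889, -0.03925000, -0.12864000)
gyro term ω₀×Iω₀ = (-0.0440, -0.0130, 0.0008)
applied torque τ = (-0.0400, -0.1700, -0.1600)

F = (-1.2000, -0.3000, 3.8000)
τ = (-0.0400, -0.1700, -0.1600)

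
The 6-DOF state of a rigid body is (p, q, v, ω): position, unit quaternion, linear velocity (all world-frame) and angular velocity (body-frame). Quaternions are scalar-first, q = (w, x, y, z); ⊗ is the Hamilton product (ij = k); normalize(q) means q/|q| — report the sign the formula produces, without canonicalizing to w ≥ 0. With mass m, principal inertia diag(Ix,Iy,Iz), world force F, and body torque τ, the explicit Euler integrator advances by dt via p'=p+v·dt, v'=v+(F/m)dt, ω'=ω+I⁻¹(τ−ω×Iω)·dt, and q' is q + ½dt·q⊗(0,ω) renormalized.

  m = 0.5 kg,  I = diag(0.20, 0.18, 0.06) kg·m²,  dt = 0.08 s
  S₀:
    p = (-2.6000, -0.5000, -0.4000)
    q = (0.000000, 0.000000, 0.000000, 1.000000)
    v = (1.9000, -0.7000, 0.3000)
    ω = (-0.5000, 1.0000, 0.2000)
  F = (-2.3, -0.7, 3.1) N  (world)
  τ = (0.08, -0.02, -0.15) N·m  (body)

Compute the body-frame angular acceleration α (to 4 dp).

α = (0.5200, -0.0333, -2.6667)

ω×(Iω) gyroscopic = (-0.0240, -0.0140, 0.0100)
angular accel α = (0.5200, -0.0333, -2.6667)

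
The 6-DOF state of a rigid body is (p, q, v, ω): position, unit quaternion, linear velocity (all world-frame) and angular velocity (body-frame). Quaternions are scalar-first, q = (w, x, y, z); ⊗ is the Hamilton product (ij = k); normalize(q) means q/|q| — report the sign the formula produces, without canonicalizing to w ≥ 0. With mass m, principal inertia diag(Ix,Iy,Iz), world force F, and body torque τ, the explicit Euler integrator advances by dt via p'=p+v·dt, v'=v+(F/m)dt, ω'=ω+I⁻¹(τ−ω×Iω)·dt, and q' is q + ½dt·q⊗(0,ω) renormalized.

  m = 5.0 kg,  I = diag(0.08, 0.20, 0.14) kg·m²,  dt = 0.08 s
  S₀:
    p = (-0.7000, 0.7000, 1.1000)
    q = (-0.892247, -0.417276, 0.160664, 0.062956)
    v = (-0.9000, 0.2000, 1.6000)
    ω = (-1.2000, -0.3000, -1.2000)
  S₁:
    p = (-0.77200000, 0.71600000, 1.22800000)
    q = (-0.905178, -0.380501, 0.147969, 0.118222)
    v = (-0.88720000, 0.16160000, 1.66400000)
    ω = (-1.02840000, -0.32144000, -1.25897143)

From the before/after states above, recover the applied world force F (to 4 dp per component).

v₁ − v₀ = (0.01280000, -0.03840000, 0.06400000)
m·(v₁−v₀)/dt = (0.8000, -2.4000, 4.0000)

F = (0.8000, -2.4000, 4.0000)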